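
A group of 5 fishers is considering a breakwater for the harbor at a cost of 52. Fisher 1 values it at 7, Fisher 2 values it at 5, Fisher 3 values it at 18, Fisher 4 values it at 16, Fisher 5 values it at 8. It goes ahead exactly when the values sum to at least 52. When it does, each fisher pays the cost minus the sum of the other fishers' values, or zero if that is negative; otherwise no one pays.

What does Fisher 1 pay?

Total value 54 ≥ cost 52, so the project is built.
The other fishers' values sum to 47.
Cost minus that sum is 52 - 47 = 5.

5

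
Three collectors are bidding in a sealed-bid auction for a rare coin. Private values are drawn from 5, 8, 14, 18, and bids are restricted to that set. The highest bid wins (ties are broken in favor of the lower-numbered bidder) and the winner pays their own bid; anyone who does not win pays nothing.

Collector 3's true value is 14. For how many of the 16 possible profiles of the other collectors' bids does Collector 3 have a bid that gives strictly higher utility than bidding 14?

Others bid (5, 5): truth gives 0; bid 8 gives 6 > 0. Violating.
Others bid (5, 8): truth gives 0; no alternative beats it.
Others bid (5, 14): truth gives 0; no alternative beats it.
(Checking all 16 profiles: 1 has a profitable deviation, 15 do not.)

1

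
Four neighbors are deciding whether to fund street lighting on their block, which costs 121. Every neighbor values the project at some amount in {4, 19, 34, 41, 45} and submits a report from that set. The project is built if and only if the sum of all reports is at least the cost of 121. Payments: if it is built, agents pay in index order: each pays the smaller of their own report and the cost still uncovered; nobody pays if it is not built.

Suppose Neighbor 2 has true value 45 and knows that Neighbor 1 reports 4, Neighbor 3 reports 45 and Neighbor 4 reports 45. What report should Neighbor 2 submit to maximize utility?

34

Report 4: project not built, utility 0.
Report 19: project not built, utility 0.
Report 34: project built, pays 34, utility 45 - 34 = 11.
Report 41: project built, pays 41, utility 45 - 41 = 4.
Report 45: project built, pays 45, utility 45 - 45 = 0.
The best choice is 34 with utility 11.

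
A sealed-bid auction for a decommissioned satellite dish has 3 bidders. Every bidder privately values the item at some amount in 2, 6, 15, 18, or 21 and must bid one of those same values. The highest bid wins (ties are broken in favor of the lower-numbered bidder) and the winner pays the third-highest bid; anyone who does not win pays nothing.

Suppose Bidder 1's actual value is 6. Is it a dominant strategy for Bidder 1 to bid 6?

No

Consider the case where Bidder 2 bids 2 and Bidder 3 bids 15.
Truthful bid 6: loses, pays 0, utility 0.
Bid 15 instead: wins, pays 2, utility 6 - 2 = 4.
Since 4 > 0, bidding 15 is strictly better here, so truthful bidding is not dominant.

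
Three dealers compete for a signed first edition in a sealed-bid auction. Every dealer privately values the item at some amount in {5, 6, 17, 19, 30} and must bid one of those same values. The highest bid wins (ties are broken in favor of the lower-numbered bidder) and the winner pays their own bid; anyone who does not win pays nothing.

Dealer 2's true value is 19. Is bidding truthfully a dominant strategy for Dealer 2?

Consider the case where Dealer 1 bids 5 and Dealer 3 bids 5.
Truthful bid 19: wins, pays 19, utility 19 - 19 = 0.
Bid 6 instead: wins, pays 6, utility 19 - 6 = 13.
Since 13 > 0, bidding 6 is strictly better here, so truthful bidding is not dominant.

No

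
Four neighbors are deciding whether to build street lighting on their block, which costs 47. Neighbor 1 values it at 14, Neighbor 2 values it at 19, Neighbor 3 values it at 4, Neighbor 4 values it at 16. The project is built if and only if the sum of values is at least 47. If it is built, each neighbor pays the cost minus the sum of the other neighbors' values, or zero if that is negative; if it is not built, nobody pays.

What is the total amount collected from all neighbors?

31

Total value 53 ≥ cost 47, so it is built.
Neighbor 1: others sum to 39; max(0, 47 - 39) = 8.
Neighbor 2: others sum to 34; max(0, 47 - 34) = 13.
Neighbor 3: others sum to 49; max(0, 47 - 49) = 0.
Neighbor 4: others sum to 37; max(0, 47 - 37) = 10.
Total collected = 8 + 13 + 0 + 10 = 31.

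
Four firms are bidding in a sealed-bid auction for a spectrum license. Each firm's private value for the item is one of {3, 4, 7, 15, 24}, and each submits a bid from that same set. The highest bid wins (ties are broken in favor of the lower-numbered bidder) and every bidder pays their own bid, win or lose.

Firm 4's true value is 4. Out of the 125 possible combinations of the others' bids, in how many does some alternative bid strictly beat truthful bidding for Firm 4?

124

Others bid (3, 3, 4): truth gives -4; bid 3 gives -3 > -4. Violating.
Others bid (3, 3, 7): truth gives -4; bid 3 gives -3 > -4. Violating.
Others bid (3, 3, 15): truth gives -4; bid 3 gives -3 > -4. Violating.
Others bid (3, 3, 24): truth gives -4; bid 3 gives -3 > -4. Violating.
Others bid (3, 3, 3): truth gives 0; no alternative beats it.
(Checking all 125 profiles: 124 have a profitable deviation, 1 does not.)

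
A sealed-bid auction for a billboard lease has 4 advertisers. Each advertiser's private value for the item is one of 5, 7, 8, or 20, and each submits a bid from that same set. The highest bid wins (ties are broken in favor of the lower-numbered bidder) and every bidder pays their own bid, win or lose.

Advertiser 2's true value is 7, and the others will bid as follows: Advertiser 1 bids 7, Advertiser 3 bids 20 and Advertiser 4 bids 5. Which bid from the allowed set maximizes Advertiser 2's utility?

5

Bid 5: loses but pays 5, utility -5.
Bid 7: loses but pays 7, utility -7.
Bid 8: loses but pays 8, utility -8.
Bid 20: wins, pays 20, utility 7 - 20 = -13.
The best choice is 5 with utility -5.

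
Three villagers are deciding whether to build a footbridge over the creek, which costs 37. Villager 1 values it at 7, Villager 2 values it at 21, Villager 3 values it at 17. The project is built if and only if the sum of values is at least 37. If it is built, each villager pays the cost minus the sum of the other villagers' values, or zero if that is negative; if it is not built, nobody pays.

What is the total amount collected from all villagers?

22

Total value 45 ≥ cost 37, so it is built.
Villager 1: others sum to 38; max(0, 37 - 38) = 0.
Villager 2: others sum to 24; max(0, 37 - 24) = 13.
Villager 3: others sum to 28; max(0, 37 - 28) = 9.
Total collected = 0 + 13 + 9 = 22.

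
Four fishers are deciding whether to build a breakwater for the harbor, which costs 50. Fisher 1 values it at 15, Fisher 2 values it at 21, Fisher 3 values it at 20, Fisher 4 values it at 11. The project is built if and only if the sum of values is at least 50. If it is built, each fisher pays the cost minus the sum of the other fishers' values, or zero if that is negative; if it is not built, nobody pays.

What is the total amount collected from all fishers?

Total value 67 ≥ cost 50, so it is built.
Fisher 1: others sum to 52; max(0, 50 - 52) = 0.
Fisher 2: others sum to 46; max(0, 50 - 46) = 4.
Fisher 3: others sum to 47; max(0, 50 - 47) = 3.
Fisher 4: others sum to 56; max(0, 50 - 56) = 0.
Total collected = 0 + 4 + 3 + 0 = 7.

7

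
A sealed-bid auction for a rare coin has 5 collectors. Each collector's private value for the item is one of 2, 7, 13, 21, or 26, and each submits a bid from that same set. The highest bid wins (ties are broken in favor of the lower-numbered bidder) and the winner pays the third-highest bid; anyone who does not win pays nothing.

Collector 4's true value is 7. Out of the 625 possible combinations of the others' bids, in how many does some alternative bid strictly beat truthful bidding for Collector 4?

12

Others bid (2, 2, 2, 13): truth gives 0; bid 13 gives 5 > 0. Violating.
Others bid (2, 2, 2, 21): truth gives 0; bid 21 gives 5 > 0. Violating.
Others bid (2, 2, 2, 26): truth gives 0; bid 26 gives 5 > 0. Violating.
Others bid (2, 2, 7, 2): truth gives 0; bid 13 gives 5 > 0. Violating.
Others bid (2, 2, 2, 2): truth gives 5; no alternative beats it.
Others bid (2, 2, 2, 7): truth gives 5; no alternative beats it.
(Checking all 625 profiles: 12 have a profitable deviation, 613 do not.)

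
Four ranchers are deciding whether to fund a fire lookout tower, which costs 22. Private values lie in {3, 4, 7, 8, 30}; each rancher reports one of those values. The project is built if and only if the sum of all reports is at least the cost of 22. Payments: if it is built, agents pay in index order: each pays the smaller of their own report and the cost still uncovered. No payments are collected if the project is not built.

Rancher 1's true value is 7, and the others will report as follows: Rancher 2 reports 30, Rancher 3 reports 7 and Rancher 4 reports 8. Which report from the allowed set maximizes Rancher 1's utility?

3

Report 3: project built, pays 3, utility 7 - 3 = 4.
Report 4: project built, pays 4, utility 7 - 4 = 3.
Report 7: project built, pays 7, utility 7 - 7 = 0.
Report 8: project built, pays 8, utility 7 - 8 = -1.
Report 30: project built, pays 22, utility 7 - 22 = -15.
The best choice is 3 with utility 4.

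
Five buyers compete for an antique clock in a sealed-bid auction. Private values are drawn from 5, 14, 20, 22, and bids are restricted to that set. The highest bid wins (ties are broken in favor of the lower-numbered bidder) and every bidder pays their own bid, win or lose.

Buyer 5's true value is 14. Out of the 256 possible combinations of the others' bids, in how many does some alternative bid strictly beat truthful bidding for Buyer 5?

Others bid (5, 5, 5, 14): truth gives -14; bid 5 gives -5 > -14. Violating.
Others bid (5, 5, 5, 20): truth gives -14; bid 5 gives -5 > -14. Violating.
Others bid (5, 5, 5, 22): truth gives -14; bid 5 gives -5 > -14. Violating.
Others bid (5, 5, 14, 5): truth gives -14; bid 5 gives -5 > -14. Violating.
Others bid (5, 5, 5, 5): truth gives 0; no alternative beats it.
(Checking all 256 profiles: 255 have a profitable deviation, 1 does not.)

255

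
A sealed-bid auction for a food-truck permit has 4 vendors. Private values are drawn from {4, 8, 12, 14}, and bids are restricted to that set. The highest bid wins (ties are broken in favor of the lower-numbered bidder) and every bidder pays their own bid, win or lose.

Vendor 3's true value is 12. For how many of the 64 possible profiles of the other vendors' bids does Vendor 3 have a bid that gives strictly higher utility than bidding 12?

Others bid (4, 4, 4): truth gives 0; bid 8 gives 4 > 0. Violating.
Others bid (4, 4, 8): truth gives 0; bid 8 gives 4 > 0. Violating.
Others bid (4, 4, 14): truth gives -12; bid 14 gives -2 > -12. Violating.
Others bid (4, 8, 14): truth gives -12; bid 14 gives -2 > -12. Violating.
Others bid (4, 4, 12): truth gives 0; no alternative beats it.
Others bid (4, 8, 4): truth gives 0; no alternative beats it.
(Checking all 64 profiles: 54 have a profitable deviation, 10 do not.)

54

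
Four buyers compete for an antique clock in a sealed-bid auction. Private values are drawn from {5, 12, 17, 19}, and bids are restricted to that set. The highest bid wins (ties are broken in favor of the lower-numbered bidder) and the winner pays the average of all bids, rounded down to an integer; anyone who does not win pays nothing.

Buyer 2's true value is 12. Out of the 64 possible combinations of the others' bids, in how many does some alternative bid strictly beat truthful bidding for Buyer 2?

Others bid (5, 5, 17): truth gives 0; bid 17 gives 1 > 0. Violating.
Others bid (5, 17, 5): truth gives 0; bid 17 gives 1 > 0. Violating.
Others bid (12, 5, 5): truth gives 0; bid 17 gives 3 > 0. Violating.
Others bid (12, 5, 12): truth gives 0; bid 17 gives 1 > 0. Violating.
Others bid (5, 5, 5): truth gives 6; no alternative beats it.
Others bid (5, 5, 12): truth gives 4; no alternative beats it.
(Checking all 64 profiles: 6 have a profitable deviation, 58 do not.)

6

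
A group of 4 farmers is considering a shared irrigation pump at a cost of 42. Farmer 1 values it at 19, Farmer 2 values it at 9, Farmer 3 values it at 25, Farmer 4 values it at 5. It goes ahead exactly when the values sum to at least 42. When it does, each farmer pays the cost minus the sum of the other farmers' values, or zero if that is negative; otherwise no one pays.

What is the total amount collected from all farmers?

Total value 58 ≥ cost 42, so it is built.
Farmer 1: others sum to 39; max(0, 42 - 39) = 3.
Farmer 2: others sum to 49; max(0, 42 - 49) = 0.
Farmer 3: others sum to 33; max(0, 42 - 33) = 9.
Farmer 4: others sum to 53; max(0, 42 - 53) = 0.
Total collected = 3 + 0 + 9 + 0 = 12.

12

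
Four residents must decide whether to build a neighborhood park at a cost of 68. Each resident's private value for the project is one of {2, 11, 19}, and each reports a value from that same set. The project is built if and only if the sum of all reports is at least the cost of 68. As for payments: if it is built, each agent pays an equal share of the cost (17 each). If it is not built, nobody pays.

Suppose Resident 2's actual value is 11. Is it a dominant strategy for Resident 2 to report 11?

Consider the case where Resident 1 reports 19, Resident 3 reports 19 and Resident 4 reports 19.
Truthful report 11: project built, pays 17, utility 11 - 17 = -6.
Report 2 instead: project not built, utility 0.
Since 0 > -6, reporting 2 is strictly better here, so truthful reporting is not dominant.

No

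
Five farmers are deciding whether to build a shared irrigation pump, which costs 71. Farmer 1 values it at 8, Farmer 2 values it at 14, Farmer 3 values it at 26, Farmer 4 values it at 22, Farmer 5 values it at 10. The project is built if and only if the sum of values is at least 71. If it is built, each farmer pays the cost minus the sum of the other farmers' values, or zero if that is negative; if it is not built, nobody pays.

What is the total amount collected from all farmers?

36

Total value 80 ≥ cost 71, so it is built.
Farmer 1: others sum to 72; max(0, 71 - 72) = 0.
Farmer 2: others sum to 66; max(0, 71 - 66) = 5.
Farmer 3: others sum to 54; max(0, 71 - 54) = 17.
Farmer 4: others sum to 58; max(0, 71 - 58) = 13.
Farmer 5: others sum to 70; max(0, 71 - 70) = 1.
Total collected = 0 + 5 + 17 + 13 + 1 = 36.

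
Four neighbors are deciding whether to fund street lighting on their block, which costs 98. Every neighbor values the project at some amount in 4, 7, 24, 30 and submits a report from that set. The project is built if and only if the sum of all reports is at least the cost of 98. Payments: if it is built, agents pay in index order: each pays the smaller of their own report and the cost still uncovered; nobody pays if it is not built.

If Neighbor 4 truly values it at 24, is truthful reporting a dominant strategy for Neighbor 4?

Yes

Check each profile of the others' reports and compare truth against every alternative report.
Others report (30, 30, 30): truth gives 16, best alternative gives 16.
Others report (24, 30, 30): truth gives 10, best alternative gives 10.
Others report (30, 24, 30): truth gives 10, best alternative gives 10.
Others report (30, 30, 24): truth gives 10, best alternative gives 10.
Others report (24, 24, 30): truth gives 4, best alternative gives 4.
Others report (24, 30, 24): truth gives 4, best alternative gives 4.
(Remaining 58 profiles checked similarly; truth is weakly best in each.)
In every case the truthful report is at least as good as any alternative, so it is a dominant strategy.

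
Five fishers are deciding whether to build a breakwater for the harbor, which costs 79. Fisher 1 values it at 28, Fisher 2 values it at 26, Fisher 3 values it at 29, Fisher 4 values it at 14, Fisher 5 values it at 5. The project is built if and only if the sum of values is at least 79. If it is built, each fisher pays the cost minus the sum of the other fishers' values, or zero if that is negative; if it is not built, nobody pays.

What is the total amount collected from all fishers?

Total value 102 ≥ cost 79, so it is built.
Fisher 1: others sum to 74; max(0, 79 - 74) = 5.
Fisher 2: others sum to 76; max(0, 79 - 76) = 3.
Fisher 3: others sum to 73; max(0, 79 - 73) = 6.
Fisher 4: others sum to 88; max(0, 79 - 88) = 0.
Fisher 5: others sum to 97; max(0, 79 - 97) = 0.
Total collected = 5 + 3 + 6 + 0 + 0 = 14.

14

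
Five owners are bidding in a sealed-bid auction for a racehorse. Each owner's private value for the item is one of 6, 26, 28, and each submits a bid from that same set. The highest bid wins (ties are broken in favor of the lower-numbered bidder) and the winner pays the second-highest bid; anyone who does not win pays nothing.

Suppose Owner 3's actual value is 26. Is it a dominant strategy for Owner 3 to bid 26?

Check each profile of the others' bids and compare truth against every alternative bid.
Others bid (6, 6, 6, 6): truth gives 20, best alternative gives 20.
Others bid (6, 6, 6, 26): truth gives 0, best alternative gives 0.
Others bid (6, 6, 6, 28): truth gives 0, best alternative gives 0.
Others bid (6, 6, 26, 6): truth gives 0, best alternative gives 0.
Others bid (6, 6, 26, 26): truth gives 0, best alternative gives 0.
Others bid (6, 6, 26, 28): truth gives 0, best alternative gives 0.
(Remaining 75 profiles checked similarly; truth is weakly best in each.)
In every case the truthful bid is at least as good as any alternative, so it is a dominant strategy.

Yes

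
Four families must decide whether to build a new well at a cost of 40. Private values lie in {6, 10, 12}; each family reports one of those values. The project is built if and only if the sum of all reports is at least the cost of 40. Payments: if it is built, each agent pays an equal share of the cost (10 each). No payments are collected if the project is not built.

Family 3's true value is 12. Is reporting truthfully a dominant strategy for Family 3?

Check each profile of the others' reports and compare truth against every alternative report.
Others report (6, 10, 12): truth gives 2, best alternative gives 0.
Others report (6, 12, 10): truth gives 2, best alternative gives 0.
Others report (10, 6, 12): truth gives 2, best alternative gives 0.
Others report (10, 12, 6): truth gives 2, best alternative gives 0.
Others report (12, 6, 10): truth gives 2, best alternative gives 0.
Others report (12, 10, 6): truth gives 2, best alternative gives 0.
(Remaining 21 profiles checked similarly; truth is weakly best in each.)
In every case the truthful report is at least as good as any alternative, so it is a dominant strategy.

Yes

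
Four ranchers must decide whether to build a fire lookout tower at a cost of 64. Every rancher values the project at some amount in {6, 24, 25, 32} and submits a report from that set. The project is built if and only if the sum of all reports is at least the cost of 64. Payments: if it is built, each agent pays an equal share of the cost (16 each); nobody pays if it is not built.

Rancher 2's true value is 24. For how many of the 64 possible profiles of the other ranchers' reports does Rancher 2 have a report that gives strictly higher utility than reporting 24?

Others report (6, 6, 24): truth gives 0; report 32 gives 8 > 0. Violating.
Others report (6, 6, 25): truth gives 0; report 32 gives 8 > 0. Violating.
Others report (6, 24, 6): truth gives 0; report 32 gives 8 > 0. Violating.
Others report (6, 25, 6): truth gives 0; report 32 gives 8 > 0. Violating.
Others report (6, 6, 6): truth gives 0; no alternative beats it.
Others report (6, 6, 32): truth gives 8; no alternative beats it.
(Checking all 64 profiles: 6 have a profitable deviation, 58 do not.)

6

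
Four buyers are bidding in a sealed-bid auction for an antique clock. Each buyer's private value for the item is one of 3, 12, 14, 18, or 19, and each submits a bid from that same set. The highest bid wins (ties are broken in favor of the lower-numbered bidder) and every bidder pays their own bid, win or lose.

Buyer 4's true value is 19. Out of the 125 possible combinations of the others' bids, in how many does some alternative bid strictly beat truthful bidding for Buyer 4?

88

Others bid (3, 3, 3): truth gives 0; bid 12 gives 7 > 0. Violating.
Others bid (3, 3, 12): truth gives 0; bid 14 gives 5 > 0. Violating.
Others bid (3, 3, 14): truth gives 0; bid 18 gives 1 > 0. Violating.
Others bid (3, 3, 19): truth gives -19; bid 3 gives -3 > -19. Violating.
Others bid (3, 3, 18): truth gives 0; no alternative beats it.
Others bid (3, 12, 18): truth gives 0; no alternative beats it.
(Checking all 125 profiles: 88 have a profitable deviation, 37 do not.)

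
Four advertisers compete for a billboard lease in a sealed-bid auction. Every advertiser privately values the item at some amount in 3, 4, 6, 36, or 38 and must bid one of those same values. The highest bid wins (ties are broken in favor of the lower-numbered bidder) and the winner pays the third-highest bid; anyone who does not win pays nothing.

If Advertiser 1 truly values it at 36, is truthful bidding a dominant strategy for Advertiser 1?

Consider the case where Advertiser 2 bids 3, Advertiser 3 bids 3 and Advertiser 4 bids 38.
Truthful bid 36: loses, pays 0, utility 0.
Bid 38 instead: wins, pays 3, utility 36 - 3 = 33.
Since 33 > 0, bidding 38 is strictly better here, so truthful bidding is not dominant.

No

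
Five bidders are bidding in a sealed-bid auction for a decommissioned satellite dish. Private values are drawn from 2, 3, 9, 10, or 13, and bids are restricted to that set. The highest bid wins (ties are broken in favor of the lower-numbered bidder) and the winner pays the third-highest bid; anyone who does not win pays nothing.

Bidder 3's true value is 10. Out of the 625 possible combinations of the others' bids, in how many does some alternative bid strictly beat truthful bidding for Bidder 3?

108

Others bid (2, 2, 2, 13): truth gives 0; bid 13 gives 8 > 0. Violating.
Others bid (2, 2, 3, 13): truth gives 0; bid 13 gives 7 > 0. Violating.
Others bid (2, 2, 9, 13): truth gives 0; bid 13 gives 1 > 0. Violating.
Others bid (2, 2, 13, 2): truth gives 0; bid 13 gives 8 > 0. Violating.
Others bid (2, 2, 2, 2): truth gives 8; no alternative beats it.
Others bid (2, 2, 2, 3): truth gives 8; no alternative beats it.
(Checking all 625 profiles: 108 have a profitable deviation, 517 do not.)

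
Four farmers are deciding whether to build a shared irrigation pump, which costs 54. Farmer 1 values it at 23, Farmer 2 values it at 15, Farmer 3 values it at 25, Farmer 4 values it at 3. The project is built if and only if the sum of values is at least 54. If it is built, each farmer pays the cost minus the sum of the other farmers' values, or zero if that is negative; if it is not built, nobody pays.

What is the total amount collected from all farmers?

27

Total value 66 ≥ cost 54, so it is built.
Farmer 1: others sum to 43; max(0, 54 - 43) = 11.
Farmer 2: others sum to 51; max(0, 54 - 51) = 3.
Farmer 3: others sum to 41; max(0, 54 - 41) = 13.
Farmer 4: others sum to 63; max(0, 54 - 63) = 0.
Total collected = 11 + 3 + 13 + 0 = 27.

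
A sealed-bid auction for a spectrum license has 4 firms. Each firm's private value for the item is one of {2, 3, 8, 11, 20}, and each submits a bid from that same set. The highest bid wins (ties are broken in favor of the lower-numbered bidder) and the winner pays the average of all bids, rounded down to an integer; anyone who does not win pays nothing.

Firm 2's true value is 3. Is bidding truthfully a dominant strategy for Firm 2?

Check each profile of the others' bids and compare truth against every alternative bid.
Others bid (2, 2, 2): truth gives 1, best alternative gives 0.
Others bid (2, 2, 3): truth gives 1, best alternative gives 0.
Others bid (2, 3, 2): truth gives 1, best alternative gives 0.
Others bid (2, 3, 3): truth gives 1, best alternative gives 0.
Others bid (2, 2, 8): truth gives 0, best alternative gives 0.
Others bid (2, 2, 11): truth gives 0, best alternative gives 0.
(Remaining 119 profiles checked similarly; truth is weakly best in each.)
In every case the truthful bid is at least as good as any alternative, so it is a dominant strategy.

Yes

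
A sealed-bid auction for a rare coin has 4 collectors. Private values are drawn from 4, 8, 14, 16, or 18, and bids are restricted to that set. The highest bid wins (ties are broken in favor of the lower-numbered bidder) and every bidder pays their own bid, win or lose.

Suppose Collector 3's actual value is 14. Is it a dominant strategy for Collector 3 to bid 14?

No

Consider the case where Collector 1 bids 4, Collector 2 bids 4 and Collector 4 bids 4.
Truthful bid 14: wins, pays 14, utility 14 - 14 = 0.
Bid 8 instead: wins, pays 8, utility 14 - 8 = 6.
Since 6 > 0, bidding 8 is strictly better here, so truthful bidding is not dominant.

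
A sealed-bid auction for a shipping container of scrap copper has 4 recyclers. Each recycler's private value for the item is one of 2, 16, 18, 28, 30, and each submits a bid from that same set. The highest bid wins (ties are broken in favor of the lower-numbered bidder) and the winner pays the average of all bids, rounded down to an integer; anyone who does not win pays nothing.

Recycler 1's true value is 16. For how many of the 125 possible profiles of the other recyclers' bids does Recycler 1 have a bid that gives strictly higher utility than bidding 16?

Others bid (2, 2, 2): truth gives 11; bid 2 gives 14 > 11. Violating.
Others bid (2, 2, 18): truth gives 0; bid 18 gives 6 > 0. Violating.
Others bid (2, 2, 28): truth gives 0; bid 28 gives 1 > 0. Violating.
Others bid (2, 16, 18): truth gives 0; bid 18 gives 3 > 0. Violating.
Others bid (2, 2, 16): truth gives 7; no alternative beats it.
Others bid (2, 2, 30): truth gives 0; no alternative beats it.
(Checking all 125 profiles: 16 have a profitable deviation, 109 do not.)

16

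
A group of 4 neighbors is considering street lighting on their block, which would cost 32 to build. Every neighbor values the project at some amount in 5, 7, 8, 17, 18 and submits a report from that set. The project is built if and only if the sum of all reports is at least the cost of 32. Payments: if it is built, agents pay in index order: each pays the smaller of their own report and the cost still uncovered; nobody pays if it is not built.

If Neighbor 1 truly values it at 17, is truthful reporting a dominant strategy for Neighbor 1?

Consider the case where Neighbor 2 reports 5, Neighbor 3 reports 5 and Neighbor 4 reports 17.
Truthful report 17: project built, pays 17, utility 17 - 17 = 0.
Report 5 instead: project built, pays 5, utility 17 - 5 = 12.
Since 12 > 0, reporting 5 is strictly better here, so truthful reporting is not dominant.

No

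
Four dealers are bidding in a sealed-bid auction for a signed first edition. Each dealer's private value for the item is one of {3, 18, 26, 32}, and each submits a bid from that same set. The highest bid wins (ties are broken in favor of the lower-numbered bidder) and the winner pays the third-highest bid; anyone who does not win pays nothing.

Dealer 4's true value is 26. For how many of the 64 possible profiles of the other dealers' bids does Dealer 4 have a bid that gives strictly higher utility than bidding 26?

12

Others bid (3, 3, 26): truth gives 0; bid 32 gives 23 > 0. Violating.
Others bid (3, 18, 26): truth gives 0; bid 32 gives 8 > 0. Violating.
Others bid (3, 26, 3): truth gives 0; bid 32 gives 23 > 0. Violating.
Others bid (3, 26, 18): truth gives 0; bid 32 gives 8 > 0. Violating.
Others bid (3, 3, 3): truth gives 23; no alternative beats it.
Others bid (3, 3, 18): truth gives 23; no alternative beats it.
(Checking all 64 profiles: 12 have a profitable deviation, 52 do not.)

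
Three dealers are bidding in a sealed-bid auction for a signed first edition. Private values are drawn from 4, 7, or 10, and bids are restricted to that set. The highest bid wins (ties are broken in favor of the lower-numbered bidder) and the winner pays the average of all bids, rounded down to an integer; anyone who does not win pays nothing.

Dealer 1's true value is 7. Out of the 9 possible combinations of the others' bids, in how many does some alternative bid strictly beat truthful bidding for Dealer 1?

Others bid (4, 4): truth gives 2; bid 4 gives 3 > 2. Violating.
Others bid (4, 7): truth gives 1; no alternative beats it.
Others bid (4, 10): truth gives 0; no alternative beats it.
(Checking all 9 profiles: 1 has a profitable deviation, 8 do not.)

1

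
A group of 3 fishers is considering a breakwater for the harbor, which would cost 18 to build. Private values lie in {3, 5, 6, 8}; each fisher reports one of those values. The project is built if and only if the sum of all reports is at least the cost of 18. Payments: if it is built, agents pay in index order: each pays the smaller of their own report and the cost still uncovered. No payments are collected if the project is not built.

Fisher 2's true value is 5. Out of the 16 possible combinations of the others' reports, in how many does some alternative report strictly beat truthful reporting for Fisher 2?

Others report (8, 8): truth gives 0; report 3 gives 2 > 0. Violating.
Others report (3, 3): truth gives 0; no alternative beats it.
Others report (3, 5): truth gives 0; no alternative beats it.
(Checking all 16 profiles: 1 has a profitable deviation, 15 do not.)

1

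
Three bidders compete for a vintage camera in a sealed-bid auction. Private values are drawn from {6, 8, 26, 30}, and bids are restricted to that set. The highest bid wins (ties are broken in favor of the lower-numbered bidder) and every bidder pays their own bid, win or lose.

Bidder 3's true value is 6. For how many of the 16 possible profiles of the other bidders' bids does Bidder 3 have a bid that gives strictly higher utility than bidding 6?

1

Others bid (6, 6): truth gives -6; bid 8 gives -2 > -6. Violating.
Others bid (6, 8): truth gives -6; no alternative beats it.
Others bid (6, 26): truth gives -6; no alternative beats it.
(Checking all 16 profiles: 1 has a profitable deviation, 15 do not.)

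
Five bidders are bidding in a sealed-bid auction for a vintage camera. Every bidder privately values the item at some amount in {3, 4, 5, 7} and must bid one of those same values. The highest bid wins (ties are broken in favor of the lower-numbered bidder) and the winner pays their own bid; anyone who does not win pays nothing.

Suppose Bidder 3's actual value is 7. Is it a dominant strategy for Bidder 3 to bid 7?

Consider the case where Bidder 1 bids 3, Bidder 2 bids 3, Bidder 4 bids 3 and Bidder 5 bids 3.
Truthful bid 7: wins, pays 7, utility 7 - 7 = 0.
Bid 4 instead: wins, pays 4, utility 7 - 4 = 3.
Since 3 > 0, bidding 4 is strictly better here, so truthful bidding is not dominant.

No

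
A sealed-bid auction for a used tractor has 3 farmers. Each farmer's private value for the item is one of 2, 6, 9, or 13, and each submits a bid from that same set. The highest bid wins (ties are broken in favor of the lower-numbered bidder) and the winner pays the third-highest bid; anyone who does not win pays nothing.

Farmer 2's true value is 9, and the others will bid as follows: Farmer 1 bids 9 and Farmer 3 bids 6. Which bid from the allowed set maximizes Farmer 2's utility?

13

Bid 2: loses, pays 0, utility 0.
Bid 6: loses, pays 0, utility 0.
Bid 9: loses, pays 0, utility 0.
Bid 13: wins, pays 6, utility 9 - 6 = 3.
The best choice is 13 with utility 3.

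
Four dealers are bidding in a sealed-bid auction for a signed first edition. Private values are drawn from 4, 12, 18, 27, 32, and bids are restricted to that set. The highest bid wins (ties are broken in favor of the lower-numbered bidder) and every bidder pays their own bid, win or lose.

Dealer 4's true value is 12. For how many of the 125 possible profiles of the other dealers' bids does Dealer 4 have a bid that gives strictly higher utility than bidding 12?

Others bid (4, 4, 12): truth gives -12; bid 4 gives -4 > -12. Violating.
Others bid (4, 4, 18): truth gives -12; bid 4 gives -4 > -12. Violating.
Others bid (4, 4, 27): truth gives -12; bid 4 gives -4 > -12. Violating.
Others bid (4, 4, 32): truth gives -12; bid 4 gives -4 > -12. Violating.
Others bid (4, 4, 4): truth gives 0; no alternative beats it.
(Checking all 125 profiles: 124 have a profitable deviation, 1 does not.)

124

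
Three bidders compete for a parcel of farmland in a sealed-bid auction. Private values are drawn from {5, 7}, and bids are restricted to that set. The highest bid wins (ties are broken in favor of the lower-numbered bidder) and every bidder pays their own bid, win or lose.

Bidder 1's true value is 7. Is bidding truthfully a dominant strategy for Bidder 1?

Consider the case where Bidder 2 bids 5 and Bidder 3 bids 5.
Truthful bid 7: wins, pays 7, utility 7 - 7 = 0.
Bid 5 instead: wins, pays 5, utility 7 - 5 = 2.
Since 2 > 0, bidding 5 is strictly better here, so truthful bidding is not dominant.

No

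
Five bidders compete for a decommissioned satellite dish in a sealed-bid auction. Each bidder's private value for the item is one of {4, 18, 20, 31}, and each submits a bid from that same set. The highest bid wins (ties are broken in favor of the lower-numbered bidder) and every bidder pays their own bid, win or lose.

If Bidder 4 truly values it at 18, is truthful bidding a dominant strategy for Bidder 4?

No

Consider the case where Bidder 1 bids 4, Bidder 2 bids 4, Bidder 3 bids 4 and Bidder 5 bids 20.
Truthful bid 18: loses but pays 18, utility -18.
Bid 4 instead: loses but pays 4, utility -4.
Since -4 > -18, bidding 4 is strictly better here, so truthful bidding is not dominant.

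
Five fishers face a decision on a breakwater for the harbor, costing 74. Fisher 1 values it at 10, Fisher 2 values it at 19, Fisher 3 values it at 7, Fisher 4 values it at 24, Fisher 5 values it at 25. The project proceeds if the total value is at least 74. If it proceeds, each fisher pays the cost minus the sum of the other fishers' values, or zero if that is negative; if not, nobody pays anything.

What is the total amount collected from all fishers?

Total value 85 ≥ cost 74, so it is built.
Fisher 1: others sum to 75; max(0, 74 - 75) = 0.
Fisher 2: others sum to 66; max(0, 74 - 66) = 8.
Fisher 3: others sum to 78; max(0, 74 - 78) = 0.
Fisher 4: others sum to 61; max(0, 74 - 61) = 13.
Fisher 5: others sum to 60; max(0, 74 - 60) = 14.
Total collected = 0 + 8 + 0 + 13 + 14 = 35.

35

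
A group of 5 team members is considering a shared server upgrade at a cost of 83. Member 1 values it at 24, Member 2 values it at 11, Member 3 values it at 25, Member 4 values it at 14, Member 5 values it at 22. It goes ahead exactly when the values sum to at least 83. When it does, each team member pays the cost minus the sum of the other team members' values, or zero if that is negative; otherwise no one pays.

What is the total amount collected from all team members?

Total value 96 ≥ cost 83, so it is built.
Member 1: others sum to 72; max(0, 83 - 72) = 11.
Member 2: others sum to 85; max(0, 83 - 85) = 0.
Member 3: others sum to 71; max(0, 83 - 71) = 12.
Member 4: others sum to 82; max(0, 83 - 82) = 1.
Member 5: others sum to 74; max(0, 83 - 74) = 9.
Total collected = 11 + 0 + 12 + 1 + 9 = 33.

33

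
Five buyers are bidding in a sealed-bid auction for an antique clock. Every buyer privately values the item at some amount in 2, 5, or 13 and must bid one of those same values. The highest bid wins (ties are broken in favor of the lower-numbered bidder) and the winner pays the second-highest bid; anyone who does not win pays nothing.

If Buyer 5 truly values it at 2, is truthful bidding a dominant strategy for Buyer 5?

Yes

Check each profile of the others' bids and compare truth against every alternative bid.
Others bid (2, 2, 2, 2): truth gives 0, best alternative gives 0.
Others bid (2, 2, 2, 5): truth gives 0, best alternative gives 0.
Others bid (2, 2, 2, 13): truth gives 0, best alternative gives 0.
Others bid (2, 2, 5, 2): truth gives 0, best alternative gives 0.
Others bid (2, 2, 5, 5): truth gives 0, best alternative gives 0.
Others bid (2, 2, 5, 13): truth gives 0, best alternative gives 0.
(Remaining 75 profiles checked similarly; truth is weakly best in each.)
In every case the truthful bid is at least as good as any alternative, so it is a dominant strategy.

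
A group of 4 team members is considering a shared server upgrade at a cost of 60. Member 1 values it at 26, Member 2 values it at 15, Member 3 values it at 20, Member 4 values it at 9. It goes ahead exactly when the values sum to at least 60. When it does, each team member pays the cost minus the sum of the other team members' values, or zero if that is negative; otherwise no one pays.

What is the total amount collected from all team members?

Total value 70 ≥ cost 60, so it is built.
Member 1: others sum to 44; max(0, 60 - 44) = 16.
Member 2: others sum to 55; max(0, 60 - 55) = 5.
Member 3: others sum to 50; max(0, 60 - 50) = 10.
Member 4: others sum to 61; max(0, 60 - 61) = 0.
Total collected = 16 + 5 + 10 + 0 = 31.

31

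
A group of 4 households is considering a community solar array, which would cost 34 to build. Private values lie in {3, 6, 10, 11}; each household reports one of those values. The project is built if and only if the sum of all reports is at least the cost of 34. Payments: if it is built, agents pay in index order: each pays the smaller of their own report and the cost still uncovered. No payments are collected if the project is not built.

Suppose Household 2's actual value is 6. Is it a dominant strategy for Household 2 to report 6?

No

Consider the case where Household 1 reports 10, Household 3 reports 10 and Household 4 reports 11.
Truthful report 6: project built, pays 6, utility 6 - 6 = 0.
Report 3 instead: project built, pays 3, utility 6 - 3 = 3.
Since 3 > 0, reporting 3 is strictly better here, so truthful reporting is not dominant.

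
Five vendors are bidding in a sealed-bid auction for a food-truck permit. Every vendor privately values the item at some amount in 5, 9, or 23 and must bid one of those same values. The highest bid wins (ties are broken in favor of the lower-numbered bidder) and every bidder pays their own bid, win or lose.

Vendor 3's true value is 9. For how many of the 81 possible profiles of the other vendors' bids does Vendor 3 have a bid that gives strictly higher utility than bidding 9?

Others bid (5, 5, 5, 23): truth gives -9; bid 5 gives -5 > -9. Violating.
Others bid (5, 5, 9, 23): truth gives -9; bid 5 gives -5 > -9. Violating.
Others bid (5, 5, 23, 5): truth gives -9; bid 5 gives -5 > -9. Violating.
Others bid (5, 5, 23, 9): truth gives -9; bid 5 gives -5 > -9. Violating.
Others bid (5, 5, 5, 5): truth gives 0; no alternative beats it.
Others bid (5, 5, 5, 9): truth gives 0; no alternative beats it.
(Checking all 81 profiles: 77 have a profitable deviation, 4 do not.)

77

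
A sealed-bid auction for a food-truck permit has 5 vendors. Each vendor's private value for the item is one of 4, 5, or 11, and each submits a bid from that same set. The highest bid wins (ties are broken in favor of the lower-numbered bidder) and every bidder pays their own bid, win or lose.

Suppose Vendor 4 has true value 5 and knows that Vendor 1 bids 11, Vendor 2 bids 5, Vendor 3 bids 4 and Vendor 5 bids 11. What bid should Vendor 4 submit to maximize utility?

4

Bid 4: loses but pays 4, utility -4.
Bid 5: loses but pays 5, utility -5.
Bid 11: loses but pays 11, utility -11.
The best choice is 4 with utility -4.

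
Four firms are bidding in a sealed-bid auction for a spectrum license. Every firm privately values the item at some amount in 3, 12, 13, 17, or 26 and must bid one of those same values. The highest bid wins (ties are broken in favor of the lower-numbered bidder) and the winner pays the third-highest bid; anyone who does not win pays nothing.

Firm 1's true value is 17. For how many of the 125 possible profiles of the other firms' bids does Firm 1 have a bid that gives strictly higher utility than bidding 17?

27

Others bid (3, 3, 26): truth gives 0; bid 26 gives 14 > 0. Violating.
Others bid (3, 12, 26): truth gives 0; bid 26 gives 5 > 0. Violating.
Others bid (3, 13, 26): truth gives 0; bid 26 gives 4 > 0. Violating.
Others bid (3, 26, 3): truth gives 0; bid 26 gives 14 > 0. Violating.
Others bid (3, 3, 3): truth gives 14; no alternative beats it.
Others bid (3, 3, 12): truth gives 14; no alternative beats it.
(Checking all 125 profiles: 27 have a profitable deviation, 98 do not.)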